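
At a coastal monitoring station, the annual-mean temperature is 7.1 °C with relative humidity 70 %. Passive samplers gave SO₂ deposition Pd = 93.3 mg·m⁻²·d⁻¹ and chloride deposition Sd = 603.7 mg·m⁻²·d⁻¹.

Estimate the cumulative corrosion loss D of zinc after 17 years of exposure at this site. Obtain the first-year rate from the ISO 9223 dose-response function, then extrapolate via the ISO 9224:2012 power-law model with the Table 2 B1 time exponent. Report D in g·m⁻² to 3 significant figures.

zinc: T≤10 °C ⇒ hinge +0.038·(7.1−10) = -0.1102
  SO₂ term: 0.0129·93.3^0.44·exp(0.046·70-0.1102) = 2.128
  Sd branch = 0.0175·Sd^0.57·e^(0.008·RH+0.085·T) = 2.155 μm/a
  r_corr = 2.128 + 2.155 = 4.282 μm/a
ISO 9224: D(t) = r_corr · t^b with b = 0.813 (zinc, B1)
  D(17) = 4.282 × 17^0.813 = 4.282 × 10.01 = 42.86 μm
  Mass loss = 42.86 μm × 7.14 g/cm³ = 306 g·m⁻²

D(17) = 306 g·m⁻²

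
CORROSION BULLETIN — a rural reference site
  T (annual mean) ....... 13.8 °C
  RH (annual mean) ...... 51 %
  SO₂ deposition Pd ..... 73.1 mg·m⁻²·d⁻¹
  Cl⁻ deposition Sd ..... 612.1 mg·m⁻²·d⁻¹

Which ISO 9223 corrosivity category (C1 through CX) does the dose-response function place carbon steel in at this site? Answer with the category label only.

carbon steel: f(T) = -0.054·(T−10) [T>10 °C] = -0.2052
  Pd branch = 1.77·Pd^0.52·e^(0.02·RH+f) = 37.25 μm/a
  Cl⁻ term: 0.102·612.1^0.62·exp(0.033·51+0.04·13.8) = 50.94
  r_corr = 37.25 + 50.94 = 88.19 μm/a
Category bounds: 80…200 μm/a bracket r_corr ⇒ C5

C5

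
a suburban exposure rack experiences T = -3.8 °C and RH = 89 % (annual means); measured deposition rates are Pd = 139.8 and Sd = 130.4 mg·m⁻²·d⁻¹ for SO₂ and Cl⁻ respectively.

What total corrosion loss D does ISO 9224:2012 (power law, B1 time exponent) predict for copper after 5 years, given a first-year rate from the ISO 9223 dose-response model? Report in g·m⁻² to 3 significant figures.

copper: temperature factor f = +0.126·(-13.8) = -1.7388
  SO₂ term: 0.0053·139.8^0.26·exp(0.059·89-1.7388) = 0.6419
  Cl⁻ term: 0.01025·130.4^0.27·exp(0.036·89+0.049·-3.8) = 0.7807
  sum: 0.6419 + 0.7807 → r_corr = 1.423 μm/a
Long-term exponent b (ISO 9224 Table 2, B1) = 0.667
  D(5) = 1.423 × 5^0.667 = 1.423 × 2.926 = 4.162 μm
  Mass loss = 4.162 μm × 8.96 g/cm³ = 37.29 g·m⁻²

D(5) = 37.3 g·m⁻²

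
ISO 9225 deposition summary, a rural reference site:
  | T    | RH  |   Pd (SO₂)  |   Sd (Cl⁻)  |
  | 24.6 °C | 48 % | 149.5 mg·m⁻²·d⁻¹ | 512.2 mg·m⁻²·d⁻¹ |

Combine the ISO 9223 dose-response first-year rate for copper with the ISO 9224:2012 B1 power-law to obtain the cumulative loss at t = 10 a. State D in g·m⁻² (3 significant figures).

D(10) = 47.5 g·m⁻²

copper: f(T) = -0.080·(T−10) [T>10 °C] = -1.1680
  SO₂ term: 0.0053·149.5^0.26·exp(0.059·48-1.1680) = 0.1029
  Sd branch = 0.01025·Sd^0.27·e^(0.036·RH+0.049·T) = 1.038 μm/a
  sum: 0.1029 + 1.038 → r_corr = 1.141 μm/a
Power-law: D(10) = r_corr · 10^0.667
  D(10) = 1.141 × 10^0.667 = 1.141 × 4.645 = 5.3 μm
  Mass loss = 5.3 μm × 8.96 g/cm³ = 47.49 g·m⁻²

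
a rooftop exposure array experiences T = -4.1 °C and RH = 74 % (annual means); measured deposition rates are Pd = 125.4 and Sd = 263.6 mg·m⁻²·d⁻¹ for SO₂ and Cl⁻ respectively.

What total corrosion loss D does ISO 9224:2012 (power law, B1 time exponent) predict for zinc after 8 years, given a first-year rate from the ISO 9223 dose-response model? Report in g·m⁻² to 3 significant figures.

D(8) = 94.4 g·m⁻²

zinc: T≤10 °C ⇒ hinge +0.038·(-4.1−10) = -0.5358
  Pd branch = 0.0129·Pd^0.44·e^(0.046·RH+f) = 1.903 μm/a
  Cl⁻ term: 0.0175·263.6^0.57·exp(0.008·74+0.085·-4.1) = 0.5355
  r_corr = 1.903 + 0.5355 = 2.439 μm/a
ISO 9224: D(t) = r_corr · t^b with b = 0.813 (zinc, B1)
  D(8) = 2.439 × 8^0.813 = 2.439 × 5.423 = 13.22 μm
  Mass loss = 13.22 μm × 7.14 g/cm³ = 94.42 g·m⁻²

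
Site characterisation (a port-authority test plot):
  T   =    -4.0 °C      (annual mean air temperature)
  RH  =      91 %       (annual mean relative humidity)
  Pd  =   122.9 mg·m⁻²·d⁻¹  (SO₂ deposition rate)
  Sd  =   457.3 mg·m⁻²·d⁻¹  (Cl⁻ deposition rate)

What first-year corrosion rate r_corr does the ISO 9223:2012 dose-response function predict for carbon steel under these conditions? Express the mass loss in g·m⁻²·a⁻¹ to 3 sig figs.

carbon steel: T≤10 °C ⇒ hinge +0.150·(-4.0−10) = -2.1000
  sulphur-dioxide contribution → 16.33 μm/a
  chloride contribution → 78.1 μm/a
  total first-year rate 94.42 μm/a
Convert to mass loss: 94.42 μm/a × 7.85 g/cm³ = 741.2 g·m⁻²·a⁻¹

r_corr = 741 g·m⁻²·a⁻¹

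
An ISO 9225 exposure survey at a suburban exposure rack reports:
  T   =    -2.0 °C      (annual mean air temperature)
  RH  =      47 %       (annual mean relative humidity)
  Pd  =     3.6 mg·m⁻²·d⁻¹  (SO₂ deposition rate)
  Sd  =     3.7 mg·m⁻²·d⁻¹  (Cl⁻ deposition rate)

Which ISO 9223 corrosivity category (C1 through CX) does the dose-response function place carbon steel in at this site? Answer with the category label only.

C2

carbon steel: temperature factor f = +0.150·(-12.0) = -1.8000
  Pd branch = 1.77·Pd^0.52·e^(0.02·RH+f) = 1.458 μm/a
  Sd branch = 0.102·Sd^0.62·e^(0.033·RH+0.04·T) = 0.9994 μm/a
  r_corr = 1.458 + 0.9994 = 2.457 μm/a
ISO 9223 Table 2 (carbon steel): 1.3 < 2.46 ≤ 25 μm/a ⇒ C2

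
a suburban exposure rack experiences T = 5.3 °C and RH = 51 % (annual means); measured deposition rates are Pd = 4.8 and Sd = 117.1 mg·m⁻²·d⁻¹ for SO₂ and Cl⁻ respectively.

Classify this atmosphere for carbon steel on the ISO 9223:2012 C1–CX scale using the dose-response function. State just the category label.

C2

carbon steel: f(T) = +0.150·(T−10) [T≤10 °C] = -0.7050
  sulphur-dioxide contribution → 5.483 μm/a
  chloride contribution → 13 μm/a
  total first-year rate 18.49 μm/a
Category bounds: 1.3…25 μm/a bracket r_corr ⇒ C2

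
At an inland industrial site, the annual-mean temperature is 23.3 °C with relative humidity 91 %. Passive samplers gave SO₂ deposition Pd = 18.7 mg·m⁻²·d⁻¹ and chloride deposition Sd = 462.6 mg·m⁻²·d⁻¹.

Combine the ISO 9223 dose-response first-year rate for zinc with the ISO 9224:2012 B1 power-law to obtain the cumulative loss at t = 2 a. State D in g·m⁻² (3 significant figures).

zinc: temperature factor f = -0.071·(13.3) = -0.9443
  SO₂ term: 0.0129·18.7^0.44·exp(0.046·91-0.9443) = 1.197
  Sd branch = 0.0175·Sd^0.57·e^(0.008·RH+0.085·T) = 8.679 μm/a
  sum: 1.197 + 8.679 → r_corr = 9.876 μm/a
Long-term exponent b (ISO 9224 Table 2, B1) = 0.813
  D(2) = 9.876 × 2^0.813 = 9.876 × 1.757 = 17.35 μm
  Mass loss = 17.35 μm × 7.14 g/cm³ = 123.9 g·m⁻²

D(2) = 124 g·m⁻²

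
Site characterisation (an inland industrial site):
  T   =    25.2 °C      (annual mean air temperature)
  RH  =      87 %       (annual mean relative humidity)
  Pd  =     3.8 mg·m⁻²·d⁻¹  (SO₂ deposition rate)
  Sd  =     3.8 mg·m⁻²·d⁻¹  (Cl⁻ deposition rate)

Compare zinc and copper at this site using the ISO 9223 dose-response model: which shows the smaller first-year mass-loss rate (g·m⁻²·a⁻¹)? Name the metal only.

zinc: T>10 °C ⇒ hinge -0.071·(25.2−10) = -1.0792
  Pd branch = 0.0129·Pd^0.44·e^(0.046·RH+f) = 0.4316 μm/a
  Cl⁻ term: 0.0175·3.8^0.57·exp(0.008·87+0.085·25.2) = 0.6398
  sum: 0.4316 + 0.6398 → r_corr = 1.071 μm/a
  mass loss = 1.071 μm/a × 7.14 g/cm³ = 7.65 g·m⁻²·a⁻¹
copper: temperature factor f = -0.080·(15.2) = -1.2160
  Pd branch = 0.0053·Pd^0.26·e^(0.059·RH+f) = 0.3768 μm/a
  Sd branch = 0.01025·Sd^0.27·e^(0.036·RH+0.049·T) = 1.158 μm/a
  r_corr = 0.3768 + 1.158 = 1.535 μm/a
  mass loss = 1.535 μm/a × 8.96 g/cm³ = 13.75 g·m⁻²·a⁻¹
Ordering by g·m⁻²·a⁻¹: copper (13.8) > zinc (7.65)

zinc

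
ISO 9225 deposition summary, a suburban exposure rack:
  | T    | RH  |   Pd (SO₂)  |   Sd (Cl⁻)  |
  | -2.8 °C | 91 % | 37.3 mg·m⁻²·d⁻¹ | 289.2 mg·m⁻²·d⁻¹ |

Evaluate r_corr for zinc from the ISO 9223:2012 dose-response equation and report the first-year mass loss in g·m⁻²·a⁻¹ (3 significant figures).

r_corr = 23.5 g·m⁻²·a⁻¹

zinc: f(T) = +0.038·(T−10) [T≤10 °C] = -0.4864
  sulphur-dioxide contribution → 2.564 μm/a
  chloride contribution → 0.7223 μm/a
  ⇒ r_corr(zinc) = 3.286 μm/a
Convert to mass loss: 3.286 μm/a × 7.14 g/cm³ = 23.46 g·m⁻²·a⁻¹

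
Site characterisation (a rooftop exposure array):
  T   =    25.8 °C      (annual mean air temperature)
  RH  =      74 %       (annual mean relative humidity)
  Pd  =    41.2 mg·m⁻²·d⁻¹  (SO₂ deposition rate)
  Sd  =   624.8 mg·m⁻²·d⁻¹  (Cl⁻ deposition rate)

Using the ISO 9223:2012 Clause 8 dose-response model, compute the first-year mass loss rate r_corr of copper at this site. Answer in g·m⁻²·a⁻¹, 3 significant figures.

copper: T>10 °C ⇒ hinge -0.080·(25.8−10) = -1.2640
  sulphur-dioxide contribution → 0.31 μm/a
  chloride contribution → 2.962 μm/a
  ⇒ r_corr(copper) = 3.272 μm/a
Convert to mass loss: 3.272 μm/a × 8.96 g/cm³ = 29.32 g·m⁻²·a⁻¹

r_corr = 29.3 g·m⁻²·a⁻¹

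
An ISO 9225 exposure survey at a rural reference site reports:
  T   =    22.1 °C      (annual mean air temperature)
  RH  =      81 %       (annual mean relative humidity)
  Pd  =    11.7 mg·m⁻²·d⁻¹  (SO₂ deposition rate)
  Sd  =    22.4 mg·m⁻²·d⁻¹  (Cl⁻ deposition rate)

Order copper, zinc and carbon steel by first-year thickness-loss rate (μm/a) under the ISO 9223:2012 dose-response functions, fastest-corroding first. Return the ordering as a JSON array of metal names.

copper: temperature factor f = -0.080·(12.1) = -0.9680
  SO₂ term: 0.0053·11.7^0.26·exp(0.059·81-0.9680) = 0.454
  Cl⁻ term: 0.01025·22.4^0.27·exp(0.036·81+0.049·22.1) = 1.294
  sum: 0.454 + 1.294 → r_corr = 1.748 μm/a
zinc: temperature factor f = -0.071·(12.1) = -0.8591
  Pd branch = 0.0129·Pd^0.44·e^(0.046·RH+f) = 0.6694 μm/a
  Sd branch = 0.0175·Sd^0.57·e^(0.008·RH+0.085·T) = 1.288 μm/a
  sum: 0.6694 + 1.288 → r_corr = 1.957 μm/a
carbon steel: f(T) = -0.054·(T−10) [T>10 °C] = -0.6534
  SO₂ term: 1.77·11.7^0.52·exp(0.02·81-0.6534) = 16.72
  Cl⁻ term: 0.102·22.4^0.62·exp(0.033·81+0.04·22.1) = 24.58
  r_corr = 16.72 + 24.58 = 41.3 μm/a
Ordering by μm/a: carbon steel (41.3) > zinc (1.96) > copper (1.75)

["carbon steel", "zinc", "copper"]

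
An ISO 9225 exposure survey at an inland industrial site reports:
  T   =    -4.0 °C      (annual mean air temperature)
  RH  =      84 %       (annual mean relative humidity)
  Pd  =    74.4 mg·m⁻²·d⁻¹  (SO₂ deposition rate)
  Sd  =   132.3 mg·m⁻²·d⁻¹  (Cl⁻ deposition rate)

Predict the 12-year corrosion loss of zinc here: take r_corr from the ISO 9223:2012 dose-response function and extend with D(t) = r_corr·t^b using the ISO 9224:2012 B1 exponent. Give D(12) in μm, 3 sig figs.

D(12) = 21.1 μm

zinc: T≤10 °C ⇒ hinge +0.038·(-4.0−10) = -0.5320
  sulphur-dioxide contribution → 2.405 μm/a
  chloride contribution → 0.3949 μm/a
  ⇒ r_corr(zinc) = 2.8 μm/a
Power-law: D(12) = r_corr · 12^0.813
  D(12) = 2.8 × 12^0.813 = 2.8 × 7.54 = 21.11 μm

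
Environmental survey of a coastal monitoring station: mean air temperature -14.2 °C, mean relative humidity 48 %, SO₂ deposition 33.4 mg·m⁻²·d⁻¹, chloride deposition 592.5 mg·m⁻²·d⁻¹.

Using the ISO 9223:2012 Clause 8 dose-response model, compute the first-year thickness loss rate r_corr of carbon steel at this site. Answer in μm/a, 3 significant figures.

r_corr = 15.5 μm/a

carbon steel: temperature factor f = +0.150·(-24.2) = -3.6300
  SO₂ term: 1.77·33.4^0.52·exp(0.02·48-3.6300) = 0.7599
  Sd branch = 0.102·Sd^0.62·e^(0.033·RH+0.04·T) = 14.75 μm/a
  r_corr = 0.7599 + 14.75 = 15.51 μm/a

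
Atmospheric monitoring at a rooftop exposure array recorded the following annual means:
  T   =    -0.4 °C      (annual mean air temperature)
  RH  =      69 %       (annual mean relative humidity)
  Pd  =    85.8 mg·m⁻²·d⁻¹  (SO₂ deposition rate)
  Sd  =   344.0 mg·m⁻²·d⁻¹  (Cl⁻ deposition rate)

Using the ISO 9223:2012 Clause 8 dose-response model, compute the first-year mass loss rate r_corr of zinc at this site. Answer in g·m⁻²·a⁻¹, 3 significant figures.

r_corr = 16.4 g·m⁻²·a⁻¹

zinc: temperature factor f = +0.038·(-10.4) = -0.3952
  Pd branch = 0.0129·Pd^0.44·e^(0.046·RH+f) = 1.473 μm/a
  Cl⁻ term: 0.0175·344.0^0.57·exp(0.008·69+0.085·-0.4) = 0.8201
  r_corr = 1.473 + 0.8201 = 2.293 μm/a
Convert to mass loss: 2.293 μm/a × 7.14 g/cm³ = 16.37 g·m⁻²·a⁻¹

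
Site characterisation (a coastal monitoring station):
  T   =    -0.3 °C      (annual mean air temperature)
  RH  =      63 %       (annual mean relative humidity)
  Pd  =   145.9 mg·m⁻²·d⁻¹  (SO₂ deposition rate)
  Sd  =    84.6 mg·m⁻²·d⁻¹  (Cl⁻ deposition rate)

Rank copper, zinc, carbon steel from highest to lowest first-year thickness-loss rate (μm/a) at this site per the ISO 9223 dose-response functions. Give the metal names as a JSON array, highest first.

copper: temperature factor f = +0.126·(-10.3) = -1.2978
  Pd branch = 0.0053·Pd^0.26·e^(0.059·RH+f) = 0.2176 μm/a
  Sd branch = 0.01025·Sd^0.27·e^(0.036·RH+0.049·T) = 0.3234 μm/a
  sum: 0.2176 + 0.3234 → r_corr = 0.5409 μm/a
zinc: temperature factor f = +0.038·(-10.3) = -0.3914
  SO₂ term: 0.0129·145.9^0.44·exp(0.046·63-0.3914) = 1.417
  Sd branch = 0.0175·Sd^0.57·e^(0.008·RH+0.085·T) = 0.3544 μm/a
  sum: 1.417 + 0.3544 → r_corr = 1.771 μm/a
carbon steel: f(T) = +0.150·(T−10) [T≤10 °C] = -1.5450
  Pd branch = 1.77·Pd^0.52·e^(0.02·RH+f) = 17.76 μm/a
  Cl⁻ term: 0.102·84.6^0.62·exp(0.033·63+0.04·-0.3) = 12.63
  r_corr = 17.76 + 12.63 = 30.39 μm/a
Ordering by μm/a: carbon steel (30.4) > zinc (1.77) > copper (0.541)

["carbon steel", "zinc", "copper"]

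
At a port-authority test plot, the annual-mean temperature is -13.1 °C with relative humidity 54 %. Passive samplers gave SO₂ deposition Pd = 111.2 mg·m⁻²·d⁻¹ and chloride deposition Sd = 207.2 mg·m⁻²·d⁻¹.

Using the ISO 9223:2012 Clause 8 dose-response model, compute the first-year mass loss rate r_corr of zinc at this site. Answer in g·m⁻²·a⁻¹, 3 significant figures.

zinc: T≤10 °C ⇒ hinge +0.038·(-13.1−10) = -0.8778
  sulphur-dioxide contribution → 0.511 μm/a
  chloride contribution → 0.1851 μm/a
  ⇒ r_corr(zinc) = 0.6961 μm/a
Convert to mass loss: 0.6961 μm/a × 7.14 g/cm³ = 4.97 g·m⁻²·a⁻¹

r_corr = 4.97 g·m⁻²·a⁻¹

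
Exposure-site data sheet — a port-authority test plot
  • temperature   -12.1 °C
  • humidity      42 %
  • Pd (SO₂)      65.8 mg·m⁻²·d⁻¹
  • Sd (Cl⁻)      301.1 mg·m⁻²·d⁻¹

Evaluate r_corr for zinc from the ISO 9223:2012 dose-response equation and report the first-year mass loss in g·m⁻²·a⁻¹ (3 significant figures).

r_corr = 3.35 g·m⁻²·a⁻¹

zinc: f(T) = +0.038·(T−10) [T≤10 °C] = -0.8398
  Pd branch = 0.0129·Pd^0.44·e^(0.046·RH+f) = 0.2426 μm/a
  Cl⁻ term: 0.0175·301.1^0.57·exp(0.008·42+0.085·-12.1) = 0.2265
  sum: 0.2426 + 0.2265 → r_corr = 0.4692 μm/a
Convert to mass loss: 0.4692 μm/a × 7.14 g/cm³ = 3.35 g·m⁻²·a⁻¹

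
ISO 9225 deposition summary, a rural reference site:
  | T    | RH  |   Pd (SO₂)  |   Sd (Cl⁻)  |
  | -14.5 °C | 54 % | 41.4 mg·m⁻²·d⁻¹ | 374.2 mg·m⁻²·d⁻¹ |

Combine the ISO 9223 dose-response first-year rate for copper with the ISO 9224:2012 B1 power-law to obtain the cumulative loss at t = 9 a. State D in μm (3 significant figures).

D(9) = 0.821 μm

copper: temperature factor f = +0.126·(-24.5) = -3.0870
  Pd branch = 0.0053·Pd^0.26·e^(0.059·RH+f) = 0.01541 μm/a
  Cl⁻ term: 0.01025·374.2^0.27·exp(0.036·54+0.049·-14.5) = 0.1742
  sum: 0.01541 + 0.1742 → r_corr = 0.1897 μm/a
ISO 9224: D(t) = r_corr · t^b with b = 0.667 (copper, B1)
  D(9) = 0.1897 × 9^0.667 = 0.1897 × 4.33 = 0.8212 μm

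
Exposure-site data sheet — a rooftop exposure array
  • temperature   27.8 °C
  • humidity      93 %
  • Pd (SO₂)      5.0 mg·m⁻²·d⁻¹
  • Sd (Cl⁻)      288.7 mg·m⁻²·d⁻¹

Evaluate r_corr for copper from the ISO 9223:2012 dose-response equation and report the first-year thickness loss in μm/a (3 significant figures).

copper: temperature factor f = -0.080·(17.8) = -1.4240
  Pd branch = 0.0053·Pd^0.26·e^(0.059·RH+f) = 0.4683 μm/a
  Sd branch = 0.01025·Sd^0.27·e^(0.036·RH+0.049·T) = 5.256 μm/a
  sum: 0.4683 + 5.256 → r_corr = 5.724 μm/a

r_corr = 5.72 μm/a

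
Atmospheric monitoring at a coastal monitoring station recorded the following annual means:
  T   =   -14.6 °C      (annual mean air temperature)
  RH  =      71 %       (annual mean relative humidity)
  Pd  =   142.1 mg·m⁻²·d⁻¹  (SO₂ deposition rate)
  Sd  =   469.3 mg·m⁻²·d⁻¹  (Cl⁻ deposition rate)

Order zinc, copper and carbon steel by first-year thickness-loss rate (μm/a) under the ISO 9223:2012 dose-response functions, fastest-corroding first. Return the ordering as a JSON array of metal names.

zinc: f(T) = +0.038·(T−10) [T≤10 °C] = -0.9348
  Pd branch = 0.0129·Pd^0.44·e^(0.046·RH+f) = 1.175 μm/a
  Cl⁻ term: 0.0175·469.3^0.57·exp(0.008·71+0.085·-14.6) = 0.2975
  sum: 1.175 + 0.2975 → r_corr = 1.473 μm/a
copper: f(T) = +0.126·(T−10) [T≤10 °C] = -3.0996
  SO₂ term: 0.0053·142.1^0.26·exp(0.059·71-3.0996) = 0.05716
  Sd branch = 0.01025·Sd^0.27·e^(0.036·RH+0.049·T) = 0.3399 μm/a
  r_corr = 0.05716 + 0.3399 = 0.3971 μm/a
carbon steel: T≤10 °C ⇒ hinge +0.150·(-14.6−10) = -3.6900
  Pd branch = 1.77·Pd^0.52·e^(0.02·RH+f) = 2.407 μm/a
  Sd branch = 0.102·Sd^0.62·e^(0.033·RH+0.04·T) = 26.84 μm/a
  sum: 2.407 + 26.84 → r_corr = 29.25 μm/a
Ordering by μm/a: carbon steel (29.2) > zinc (1.47) > copper (0.397)

["carbon steel", "zinc", "copper"]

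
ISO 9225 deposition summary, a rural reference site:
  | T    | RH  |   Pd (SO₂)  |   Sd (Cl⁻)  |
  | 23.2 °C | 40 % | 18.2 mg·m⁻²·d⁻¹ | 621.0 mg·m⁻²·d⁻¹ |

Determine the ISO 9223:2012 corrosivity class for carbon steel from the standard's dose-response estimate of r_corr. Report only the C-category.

carbon steel: T>10 °C ⇒ hinge -0.054·(23.2−10) = -0.7128
  Pd branch = 1.77·Pd^0.52·e^(0.02·RH+f) = 8.731 μm/a
  Cl⁻ term: 0.102·621.0^0.62·exp(0.033·40+0.04·23.2) = 52.07
  sum: 8.731 + 52.07 → r_corr = 60.8 μm/a
60.8 μm/a falls in (50, 80] for carbon steel → category C4

C4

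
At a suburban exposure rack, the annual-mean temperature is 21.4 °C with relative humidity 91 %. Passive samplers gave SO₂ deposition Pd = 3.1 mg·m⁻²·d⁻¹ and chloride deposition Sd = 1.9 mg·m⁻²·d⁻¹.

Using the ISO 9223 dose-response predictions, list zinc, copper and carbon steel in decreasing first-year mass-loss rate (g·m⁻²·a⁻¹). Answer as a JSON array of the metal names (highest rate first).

["carbon steel", "copper", "zinc"]

zinc: f(T) = -0.071·(T−10) [T>10 °C] = -0.8094
  Pd branch = 0.0129·Pd^0.44·e^(0.046·RH+f) = 0.6212 μm/a
  Sd branch = 0.0175·Sd^0.57·e^(0.008·RH+0.085·T) = 0.3222 μm/a
  sum: 0.6212 + 0.3222 → r_corr = 0.9434 μm/a
  mass loss = 0.9434 μm/a × 7.14 g/cm³ = 6.736 g·m⁻²·a⁻¹
copper: T>10 °C ⇒ hinge -0.080·(21.4−10) = -0.9120
  Pd branch = 0.0053·Pd^0.26·e^(0.059·RH+f) = 0.6133 μm/a
  Sd branch = 0.01025·Sd^0.27·e^(0.036·RH+0.049·T) = 0.9207 μm/a
  sum: 0.6133 + 0.9207 → r_corr = 1.534 μm/a
  mass loss = 1.534 μm/a × 8.96 g/cm³ = 13.75 g·m⁻²·a⁻¹
carbon steel: T>10 °C ⇒ hinge -0.054·(21.4−10) = -0.6156
  Pd branch = 1.77·Pd^0.52·e^(0.02·RH+f) = 10.63 μm/a
  Cl⁻ term: 0.102·1.9^0.62·exp(0.033·91+0.04·21.4) = 7.201
  r_corr = 10.63 + 7.201 = 17.83 μm/a
  mass loss = 17.83 μm/a × 7.85 g/cm³ = 140 g·m⁻²·a⁻¹
Ordering by g·m⁻²·a⁻¹: carbon steel (140) > copper (13.7) > zinc (6.74)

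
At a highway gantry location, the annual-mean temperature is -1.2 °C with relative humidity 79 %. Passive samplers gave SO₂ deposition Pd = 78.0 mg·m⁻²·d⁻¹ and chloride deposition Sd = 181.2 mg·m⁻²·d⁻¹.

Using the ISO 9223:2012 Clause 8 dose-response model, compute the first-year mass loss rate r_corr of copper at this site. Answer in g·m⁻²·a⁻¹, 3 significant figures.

copper: T≤10 °C ⇒ hinge +0.126·(-1.2−10) = -1.4112
  sulphur-dioxide contribution → 0.4242 μm/a
  chloride contribution → 0.6761 μm/a
  total first-year rate 1.1 μm/a
Convert to mass loss: 1.1 μm/a × 8.96 g/cm³ = 9.859 g·m⁻²·a⁻¹

r_corr = 9.86 g·m⁻²·a⁻¹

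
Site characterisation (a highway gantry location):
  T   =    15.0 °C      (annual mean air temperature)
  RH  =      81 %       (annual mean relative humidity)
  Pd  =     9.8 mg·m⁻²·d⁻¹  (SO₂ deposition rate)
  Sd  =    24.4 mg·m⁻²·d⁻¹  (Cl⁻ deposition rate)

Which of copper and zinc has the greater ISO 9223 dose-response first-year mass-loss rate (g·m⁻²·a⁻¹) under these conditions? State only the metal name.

copper: temperature factor f = -0.080·(5.0) = -0.4000
  sulphur-dioxide contribution → 0.7652 μm/a
  chloride contribution → 0.9353 μm/a
  total first-year rate 1.7 μm/a
  mass loss = 1.7 μm/a × 8.96 g/cm³ = 15.24 g·m⁻²·a⁻¹
zinc: f(T) = -0.071·(T−10) [T>10 °C] = -0.3550
  sulphur-dioxide contribution → 1.025 μm/a
  chloride contribution → 0.7396 μm/a
  total first-year rate 1.765 μm/a
  mass loss = 1.765 μm/a × 7.14 g/cm³ = 12.6 g·m⁻²·a⁻¹
Ordering by g·m⁻²·a⁻¹: copper (15.2) > zinc (12.6)

copper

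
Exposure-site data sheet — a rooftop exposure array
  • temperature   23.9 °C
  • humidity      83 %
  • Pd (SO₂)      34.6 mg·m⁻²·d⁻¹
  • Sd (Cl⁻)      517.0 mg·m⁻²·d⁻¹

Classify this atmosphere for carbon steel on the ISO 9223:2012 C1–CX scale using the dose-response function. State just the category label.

carbon steel: f(T) = -0.054·(T−10) [T>10 °C] = -0.7506
  SO₂ term: 1.77·34.6^0.52·exp(0.02·83-0.7506) = 27.75
  Sd branch = 0.102·Sd^0.62·e^(0.033·RH+0.04·T) = 197.6 μm/a
  sum: 27.75 + 197.6 → r_corr = 225.3 μm/a
Category bounds: 200…700 μm/a bracket r_corr ⇒ CX

CX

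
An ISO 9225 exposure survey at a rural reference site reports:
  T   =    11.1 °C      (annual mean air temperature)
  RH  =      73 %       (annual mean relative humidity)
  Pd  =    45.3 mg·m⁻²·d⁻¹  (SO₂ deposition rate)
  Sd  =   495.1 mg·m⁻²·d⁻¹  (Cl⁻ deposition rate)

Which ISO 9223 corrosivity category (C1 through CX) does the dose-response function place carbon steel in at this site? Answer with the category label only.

C5

carbon steel: f(T) = -0.054·(T−10) [T>10 °C] = -0.0594
  sulphur-dioxide contribution → 52.17 μm/a
  chloride contribution → 82.86 μm/a
  ⇒ r_corr(carbon steel) = 135 μm/a
ISO 9223 Table 2 (carbon steel): 80 < 135 ≤ 200 μm/a ⇒ C5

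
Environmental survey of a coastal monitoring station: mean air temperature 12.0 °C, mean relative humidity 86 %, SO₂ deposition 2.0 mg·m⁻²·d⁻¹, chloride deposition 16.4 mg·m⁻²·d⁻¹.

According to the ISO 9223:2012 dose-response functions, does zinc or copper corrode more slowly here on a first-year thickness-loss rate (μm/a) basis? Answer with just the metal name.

zinc: f(T) = -0.071·(T−10) [T>10 °C] = -0.1420
  SO₂ term: 0.0129·2.0^0.44·exp(0.046·86-0.1420) = 0.7933
  Sd branch = 0.0175·Sd^0.57·e^(0.008·RH+0.085·T) = 0.4756 μm/a
  r_corr = 0.7933 + 0.4756 = 1.269 μm/a
copper: f(T) = -0.080·(T−10) [T>10 °C] = -0.1600
  SO₂ term: 0.0053·2.0^0.26·exp(0.059·86-0.1600) = 0.8643
  Sd branch = 0.01025·Sd^0.27·e^(0.036·RH+0.049·T) = 0.8683 μm/a
  sum: 0.8643 + 0.8683 → r_corr = 1.733 μm/a
Ordering by μm/a: copper (1.73) > zinc (1.27)

zinc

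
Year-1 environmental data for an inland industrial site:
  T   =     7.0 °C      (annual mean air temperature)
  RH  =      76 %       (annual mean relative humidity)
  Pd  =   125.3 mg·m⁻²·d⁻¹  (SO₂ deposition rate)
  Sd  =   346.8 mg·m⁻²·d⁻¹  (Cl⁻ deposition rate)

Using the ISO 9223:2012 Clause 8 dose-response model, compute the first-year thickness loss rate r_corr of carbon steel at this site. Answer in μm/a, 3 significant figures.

r_corr = 126 μm/a

carbon steel: temperature factor f = +0.150·(-3.0) = -0.4500
  SO₂ term: 1.77·125.3^0.52·exp(0.02·76-0.4500) = 63.62
  Sd branch = 0.102·Sd^0.62·e^(0.033·RH+0.04·T) = 62.27 μm/a
  r_corr = 63.62 + 62.27 = 125.9 μm/a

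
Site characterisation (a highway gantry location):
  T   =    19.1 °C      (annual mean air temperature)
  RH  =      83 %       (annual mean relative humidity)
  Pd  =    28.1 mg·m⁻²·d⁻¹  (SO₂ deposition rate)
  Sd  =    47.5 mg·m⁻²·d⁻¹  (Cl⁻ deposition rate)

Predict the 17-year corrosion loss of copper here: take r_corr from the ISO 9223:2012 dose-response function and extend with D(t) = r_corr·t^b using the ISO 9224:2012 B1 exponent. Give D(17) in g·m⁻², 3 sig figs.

copper: T>10 °C ⇒ hinge -0.080·(19.1−10) = -0.7280
  Pd branch = 0.0053·Pd^0.26·e^(0.059·RH+f) = 0.8157 μm/a
  Sd branch = 0.01025·Sd^0.27·e^(0.036·RH+0.049·T) = 1.471 μm/a
  r_corr = 0.8157 + 1.471 = 2.286 μm/a
ISO 9224: D(t) = r_corr · t^b with b = 0.667 (copper, B1)
  D(17) = 2.286 × 17^0.667 = 2.286 × 6.618 = 15.13 μm
  Mass loss = 15.13 μm × 8.96 g/cm³ = 135.6 g·m⁻²

D(17) = 136 g·m⁻²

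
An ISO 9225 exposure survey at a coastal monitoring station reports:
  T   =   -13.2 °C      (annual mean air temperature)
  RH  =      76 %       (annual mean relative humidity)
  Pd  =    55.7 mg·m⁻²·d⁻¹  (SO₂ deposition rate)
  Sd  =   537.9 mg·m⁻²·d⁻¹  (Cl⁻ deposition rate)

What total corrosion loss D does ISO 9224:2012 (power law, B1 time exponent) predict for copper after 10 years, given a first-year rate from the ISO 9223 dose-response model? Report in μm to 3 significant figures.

D(10) = 2.43 μm

copper: temperature factor f = +0.126·(-23.2) = -2.9232
  Pd branch = 0.0053·Pd^0.26·e^(0.059·RH+f) = 0.07179 μm/a
  Cl⁻ term: 0.01025·537.9^0.27·exp(0.036·76+0.049·-13.2) = 0.4522
  r_corr = 0.07179 + 0.4522 = 0.524 μm/a
ISO 9224: D(t) = r_corr · t^b with b = 0.667 (copper, B1)
  D(10) = 0.524 × 10^0.667 = 0.524 × 4.645 = 2.434 μm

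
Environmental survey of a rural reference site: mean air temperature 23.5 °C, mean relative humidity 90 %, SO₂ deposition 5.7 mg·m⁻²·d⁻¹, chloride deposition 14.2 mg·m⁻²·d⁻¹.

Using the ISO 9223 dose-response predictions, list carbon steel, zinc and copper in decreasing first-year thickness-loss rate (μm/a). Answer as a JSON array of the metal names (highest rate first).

["carbon steel", "copper", "zinc"]

carbon steel: f(T) = -0.054·(T−10) [T>10 °C] = -0.7290
  SO₂ term: 1.77·5.7^0.52·exp(0.02·90-0.7290) = 12.77
  Cl⁻ term: 0.102·14.2^0.62·exp(0.033·90+0.04·23.5) = 26.37
  r_corr = 12.77 + 26.37 = 39.14 μm/a
zinc: T>10 °C ⇒ hinge -0.071·(23.5−10) = -0.9585
  Pd branch = 0.0129·Pd^0.44·e^(0.046·RH+f) = 0.6682 μm/a
  Cl⁻ term: 0.0175·14.2^0.57·exp(0.008·90+0.085·23.5) = 1.202
  sum: 0.6682 + 1.202 → r_corr = 1.871 μm/a
copper: T>10 °C ⇒ hinge -0.080·(23.5−10) = -1.0800
  Pd branch = 0.0053·Pd^0.26·e^(0.059·RH+f) = 0.5726 μm/a
  Cl⁻ term: 0.01025·14.2^0.27·exp(0.036·90+0.049·23.5) = 1.695
  r_corr = 0.5726 + 1.695 = 2.267 μm/a
Ordering by μm/a: carbon steel (39.1) > copper (2.27) > zinc (1.87)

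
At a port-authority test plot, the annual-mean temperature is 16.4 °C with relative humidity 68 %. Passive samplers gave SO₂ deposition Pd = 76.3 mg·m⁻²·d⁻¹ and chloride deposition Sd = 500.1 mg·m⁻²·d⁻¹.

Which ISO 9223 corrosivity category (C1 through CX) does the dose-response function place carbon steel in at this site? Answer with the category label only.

carbon steel: temperature factor f = -0.054·(6.4) = -0.3456
  SO₂ term: 1.77·76.3^0.52·exp(0.02·68-0.3456) = 46.5
  Cl⁻ term: 0.102·500.1^0.62·exp(0.033·68+0.04·16.4) = 87.39
  r_corr = 46.5 + 87.39 = 133.9 μm/a
ISO 9223 Table 2 (carbon steel): 80 < 134 ≤ 200 μm/a ⇒ C5

C5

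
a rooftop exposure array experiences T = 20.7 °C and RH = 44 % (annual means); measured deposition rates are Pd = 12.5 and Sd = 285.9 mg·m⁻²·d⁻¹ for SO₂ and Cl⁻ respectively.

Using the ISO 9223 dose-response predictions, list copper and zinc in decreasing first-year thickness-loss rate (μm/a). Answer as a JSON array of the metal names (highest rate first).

copper: T>10 °C ⇒ hinge -0.080·(20.7−10) = -0.8560
  SO₂ term: 0.0053·12.5^0.26·exp(0.059·44-0.8560) = 0.05823
  Cl⁻ term: 0.01025·285.9^0.27·exp(0.036·44+0.049·20.7) = 0.6344
  r_corr = 0.05823 + 0.6344 = 0.6926 μm/a
zinc: T>10 °C ⇒ hinge -0.071·(20.7−10) = -0.7597
  Pd branch = 0.0129·Pd^0.44·e^(0.046·RH+f) = 0.1388 μm/a
  Cl⁻ term: 0.0175·285.9^0.57·exp(0.008·44+0.085·20.7) = 3.632
  sum: 0.1388 + 3.632 → r_corr = 3.77 μm/a
Ordering by μm/a: zinc (3.77) > copper (0.693)

["zinc", "copper"]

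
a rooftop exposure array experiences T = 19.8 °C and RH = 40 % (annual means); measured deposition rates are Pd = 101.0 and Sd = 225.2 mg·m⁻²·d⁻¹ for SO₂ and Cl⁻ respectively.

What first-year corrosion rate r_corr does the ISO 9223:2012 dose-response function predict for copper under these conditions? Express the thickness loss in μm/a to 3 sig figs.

copper: T>10 °C ⇒ hinge -0.080·(19.8−10) = -0.7840
  SO₂ term: 0.0053·101.0^0.26·exp(0.059·40-0.7840) = 0.08508
  Sd branch = 0.01025·Sd^0.27·e^(0.036·RH+0.049·T) = 0.4928 μm/a
  sum: 0.08508 + 0.4928 → r_corr = 0.5779 μm/a

r_corr = 0.578 μm/a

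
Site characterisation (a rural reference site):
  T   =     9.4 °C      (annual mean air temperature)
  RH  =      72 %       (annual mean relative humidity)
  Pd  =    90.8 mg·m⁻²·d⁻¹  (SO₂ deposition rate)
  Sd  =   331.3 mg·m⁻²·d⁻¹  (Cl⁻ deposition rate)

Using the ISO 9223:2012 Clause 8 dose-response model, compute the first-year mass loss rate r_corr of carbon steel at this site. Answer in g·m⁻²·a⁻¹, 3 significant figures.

r_corr = 1.02e+03 g·m⁻²·a⁻¹

carbon steel: f(T) = +0.150·(T−10) [T≤10 °C] = -0.0900
  SO₂ term: 1.77·90.8^0.52·exp(0.02·72-0.0900) = 71.2
  Sd branch = 0.102·Sd^0.62·e^(0.033·RH+0.04·T) = 58.39 μm/a
  r_corr = 71.2 + 58.39 = 129.6 μm/a
Convert to mass loss: 129.6 μm/a × 7.85 g/cm³ = 1017 g·m⁻²·a⁻¹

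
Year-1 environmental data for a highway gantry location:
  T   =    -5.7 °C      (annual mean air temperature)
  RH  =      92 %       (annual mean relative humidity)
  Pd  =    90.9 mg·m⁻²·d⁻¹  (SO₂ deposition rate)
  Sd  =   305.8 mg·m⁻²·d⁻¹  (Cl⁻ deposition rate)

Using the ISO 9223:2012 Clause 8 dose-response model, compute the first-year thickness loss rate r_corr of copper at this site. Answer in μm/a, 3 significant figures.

copper: T≤10 °C ⇒ hinge +0.126·(-5.7−10) = -1.9782
  Pd branch = 0.0053·Pd^0.26·e^(0.059·RH+f) = 0.5392 μm/a
  Sd branch = 0.01025·Sd^0.27·e^(0.036·RH+0.049·T) = 0.9974 μm/a
  r_corr = 0.5392 + 0.9974 = 1.537 μm/a

r_corr = 1.54 μm/a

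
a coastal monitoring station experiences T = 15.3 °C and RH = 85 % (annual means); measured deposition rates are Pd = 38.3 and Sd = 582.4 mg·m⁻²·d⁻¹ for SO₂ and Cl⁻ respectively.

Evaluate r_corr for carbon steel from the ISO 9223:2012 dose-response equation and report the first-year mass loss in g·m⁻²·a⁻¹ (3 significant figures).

r_corr = 1.64e+03 g·m⁻²·a⁻¹

carbon steel: f(T) = -0.054·(T−10) [T>10 °C] = -0.2862
  Pd branch = 1.77·Pd^0.52·e^(0.02·RH+f) = 48.44 μm/a
  Sd branch = 0.102·Sd^0.62·e^(0.033·RH+0.04·T) = 161.1 μm/a
  sum: 48.44 + 161.1 → r_corr = 209.5 μm/a
Convert to mass loss: 209.5 μm/a × 7.85 g/cm³ = 1645 g·m⁻²·a⁻¹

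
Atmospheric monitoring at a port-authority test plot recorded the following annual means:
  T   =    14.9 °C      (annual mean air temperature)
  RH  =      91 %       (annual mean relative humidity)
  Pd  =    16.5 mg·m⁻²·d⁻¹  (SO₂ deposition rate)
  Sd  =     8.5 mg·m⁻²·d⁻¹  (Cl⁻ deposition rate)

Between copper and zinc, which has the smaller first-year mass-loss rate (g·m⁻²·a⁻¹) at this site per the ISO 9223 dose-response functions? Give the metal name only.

zinc

copper: T>10 °C ⇒ hinge -0.080·(14.9−10) = -0.3920
  SO₂ term: 0.0053·16.5^0.26·exp(0.059·91-0.3920) = 1.593
  Cl⁻ term: 0.01025·8.5^0.27·exp(0.036·91+0.049·14.9) = 1.003
  sum: 1.593 + 1.003 → r_corr = 2.597 μm/a
  mass loss = 2.597 μm/a × 8.96 g/cm³ = 23.27 g·m⁻²·a⁻¹
zinc: T>10 °C ⇒ hinge -0.071·(14.9−10) = -0.3479
  Pd branch = 0.0129·Pd^0.44·e^(0.046·RH+f) = 2.057 μm/a
  Sd branch = 0.0175·Sd^0.57·e^(0.008·RH+0.085·T) = 0.4355 μm/a
  sum: 2.057 + 0.4355 → r_corr = 2.492 μm/a
  mass loss = 2.492 μm/a × 7.14 g/cm³ = 17.79 g·m⁻²·a⁻¹
Ordering by g·m⁻²·a⁻¹: copper (23.3) > zinc (17.8)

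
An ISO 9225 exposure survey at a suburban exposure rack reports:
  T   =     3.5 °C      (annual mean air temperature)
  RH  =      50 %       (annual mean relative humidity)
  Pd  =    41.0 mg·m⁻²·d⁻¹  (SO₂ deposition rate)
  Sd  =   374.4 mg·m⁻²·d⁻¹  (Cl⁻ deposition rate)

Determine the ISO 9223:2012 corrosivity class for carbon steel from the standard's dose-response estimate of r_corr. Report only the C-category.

C3

carbon steel: temperature factor f = +0.150·(-6.5) = -0.9750
  sulphur-dioxide contribution → 12.52 μm/a
  chloride contribution → 24.07 μm/a
  total first-year rate 36.59 μm/a
36.6 μm/a falls in (25, 50] for carbon steel → category C3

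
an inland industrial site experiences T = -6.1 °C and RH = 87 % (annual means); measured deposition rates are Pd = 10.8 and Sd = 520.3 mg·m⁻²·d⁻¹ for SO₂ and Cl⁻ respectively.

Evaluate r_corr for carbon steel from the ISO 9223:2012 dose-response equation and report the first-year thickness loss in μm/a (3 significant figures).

carbon steel: T≤10 °C ⇒ hinge +0.150·(-6.1−10) = -2.4150
  SO₂ term: 1.77·10.8^0.52·exp(0.02·87-2.4150) = 3.106
  Cl⁻ term: 0.102·520.3^0.62·exp(0.033·87+0.04·-6.1) = 68.17
  r_corr = 3.106 + 68.17 = 71.27 μm/a

r_corr = 71.3 μm/a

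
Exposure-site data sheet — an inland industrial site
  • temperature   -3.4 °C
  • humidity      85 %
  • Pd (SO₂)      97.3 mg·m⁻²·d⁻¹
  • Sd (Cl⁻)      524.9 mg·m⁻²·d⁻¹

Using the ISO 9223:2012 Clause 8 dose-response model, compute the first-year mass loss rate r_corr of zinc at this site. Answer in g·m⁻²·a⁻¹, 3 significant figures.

zinc: f(T) = +0.038·(T−10) [T≤10 °C] = -0.5092
  Pd branch = 0.0129·Pd^0.44·e^(0.046·RH+f) = 2.899 μm/a
  Cl⁻ term: 0.0175·524.9^0.57·exp(0.008·85+0.085·-3.4) = 0.9189
  r_corr = 2.899 + 0.9189 = 3.818 μm/a
Convert to mass loss: 3.818 μm/a × 7.14 g/cm³ = 27.26 g·m⁻²·a⁻¹

r_corr = 27.3 g·m⁻²·a⁻¹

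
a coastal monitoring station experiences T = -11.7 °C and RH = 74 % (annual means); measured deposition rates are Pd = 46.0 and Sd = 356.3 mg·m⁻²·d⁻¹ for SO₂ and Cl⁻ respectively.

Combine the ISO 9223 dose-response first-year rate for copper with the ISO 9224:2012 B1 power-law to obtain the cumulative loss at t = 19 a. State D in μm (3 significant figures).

copper: f(T) = +0.126·(T−10) [T≤10 °C] = -2.7342
  sulphur-dioxide contribution → 0.07333 μm/a
  chloride contribution → 0.4052 μm/a
  ⇒ r_corr(copper) = 0.4786 μm/a
Long-term exponent b (ISO 9224 Table 2, B1) = 0.667
  D(19) = 0.4786 × 19^0.667 = 0.4786 × 7.127 = 3.411 μm

D(19) = 3.41 μm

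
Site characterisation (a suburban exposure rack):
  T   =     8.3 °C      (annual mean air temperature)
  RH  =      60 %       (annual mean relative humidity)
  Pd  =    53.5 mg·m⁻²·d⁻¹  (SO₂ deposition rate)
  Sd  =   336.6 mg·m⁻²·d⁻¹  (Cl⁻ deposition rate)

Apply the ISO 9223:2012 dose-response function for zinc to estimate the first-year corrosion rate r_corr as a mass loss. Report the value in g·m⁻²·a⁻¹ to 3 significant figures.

zinc: f(T) = +0.038·(T−10) [T≤10 °C] = -0.0646
  SO₂ term: 0.0129·53.5^0.44·exp(0.046·60-0.0646) = 1.101
  Cl⁻ term: 0.0175·336.6^0.57·exp(0.008·60+0.085·8.3) = 1.579
  sum: 1.101 + 1.579 → r_corr = 2.68 μm/a
Convert to mass loss: 2.68 μm/a × 7.14 g/cm³ = 19.13 g·m⁻²·a⁻¹

r_corr = 19.1 g·m⁻²·a⁻¹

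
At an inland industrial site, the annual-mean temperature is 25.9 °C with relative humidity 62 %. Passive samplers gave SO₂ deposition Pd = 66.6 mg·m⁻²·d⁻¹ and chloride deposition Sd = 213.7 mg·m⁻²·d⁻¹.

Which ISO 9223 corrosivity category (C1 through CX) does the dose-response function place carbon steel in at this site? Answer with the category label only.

carbon steel: T>10 °C ⇒ hinge -0.054·(25.9−10) = -0.8586
  sulphur-dioxide contribution → 23 μm/a
  chloride contribution → 61.88 μm/a
  ⇒ r_corr(carbon steel) = 84.89 μm/a
ISO 9223 Table 2 (carbon steel): 80 < 84.9 ≤ 200 μm/a ⇒ C5

C5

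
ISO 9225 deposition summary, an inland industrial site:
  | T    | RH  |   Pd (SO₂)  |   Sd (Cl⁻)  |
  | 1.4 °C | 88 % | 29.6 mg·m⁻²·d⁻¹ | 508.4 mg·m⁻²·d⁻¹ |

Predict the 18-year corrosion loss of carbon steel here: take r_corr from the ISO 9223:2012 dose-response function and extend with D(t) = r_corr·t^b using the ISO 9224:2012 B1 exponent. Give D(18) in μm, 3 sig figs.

carbon steel: f(T) = +0.150·(T−10) [T≤10 °C] = -1.2900
  sulphur-dioxide contribution → 16.49 μm/a
  chloride contribution → 93.75 μm/a
  total first-year rate 110.2 μm/a
ISO 9224: D(t) = r_corr · t^b with b = 0.523 (carbon steel, B1)
  D(18) = 110.2 × 18^0.523 = 110.2 × 4.534 = 499.8 μm

D(18) = 500 μm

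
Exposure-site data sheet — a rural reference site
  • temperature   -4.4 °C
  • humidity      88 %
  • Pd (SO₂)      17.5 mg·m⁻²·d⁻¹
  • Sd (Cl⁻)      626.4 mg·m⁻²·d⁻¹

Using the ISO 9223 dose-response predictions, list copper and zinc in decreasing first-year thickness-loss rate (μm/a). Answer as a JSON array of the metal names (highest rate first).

copper: T≤10 °C ⇒ hinge +0.126·(-4.4−10) = -1.8144
  SO₂ term: 0.0053·17.5^0.26·exp(0.059·88-1.8144) = 0.3268
  Cl⁻ term: 0.01025·626.4^0.27·exp(0.036·88+0.049·-4.4) = 1.117
  r_corr = 0.3268 + 1.117 = 1.444 μm/a
zinc: temperature factor f = +0.038·(-14.4) = -0.5472
  Pd branch = 0.0129·Pd^0.44·e^(0.046·RH+f) = 1.506 μm/a
  Sd branch = 0.0175·Sd^0.57·e^(0.008·RH+0.085·T) = 0.9562 μm/a
  r_corr = 1.506 + 0.9562 = 2.463 μm/a
Ordering by μm/a: zinc (2.46) > copper (1.44)

["zinc", "copper"]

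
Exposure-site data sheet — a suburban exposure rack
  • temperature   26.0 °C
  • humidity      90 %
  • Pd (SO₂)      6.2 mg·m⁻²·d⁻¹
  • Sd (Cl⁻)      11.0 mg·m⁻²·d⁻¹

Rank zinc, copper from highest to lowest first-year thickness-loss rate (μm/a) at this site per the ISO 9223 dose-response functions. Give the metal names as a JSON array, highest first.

zinc: f(T) = -0.071·(T−10) [T>10 °C] = -1.1360
  Pd branch = 0.0129·Pd^0.44·e^(0.046·RH+f) = 0.5806 μm/a
  Cl⁻ term: 0.0175·11.0^0.57·exp(0.008·90+0.085·26.0) = 1.286
  sum: 0.5806 + 1.286 → r_corr = 1.866 μm/a
copper: f(T) = -0.080·(T−10) [T>10 °C] = -1.2800
  Pd branch = 0.0053·Pd^0.26·e^(0.059·RH+f) = 0.4792 μm/a
  Cl⁻ term: 0.01025·11.0^0.27·exp(0.036·90+0.049·26.0) = 1.788
  r_corr = 0.4792 + 1.788 = 2.267 μm/a
Ordering by μm/a: copper (2.27) > zinc (1.87)

["copper", "zinc"]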